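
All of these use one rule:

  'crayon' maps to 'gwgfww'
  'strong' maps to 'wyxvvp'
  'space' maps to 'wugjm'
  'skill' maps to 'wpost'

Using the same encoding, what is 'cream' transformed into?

gwkhu

Letter i (0-indexed) is shifted by i+4, so successive shifts are 4, 5, 6, ….
For cream: c+4=g, r+5=w, e+6=k, a+7=h, m+8=u.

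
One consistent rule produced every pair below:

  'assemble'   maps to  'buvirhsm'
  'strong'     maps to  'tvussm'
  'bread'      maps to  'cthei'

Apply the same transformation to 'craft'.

dtdjy

In assemble: a→b is +1, s→u is +2, s→v is +3, e→i is +4 — the shift increases by 1 each position. The shift increases by 1 at each position, starting from +1: 1, 2, 3, ….
On craft: c+1=d, r+2=t, a+3=d, f+4=j, t+5=y.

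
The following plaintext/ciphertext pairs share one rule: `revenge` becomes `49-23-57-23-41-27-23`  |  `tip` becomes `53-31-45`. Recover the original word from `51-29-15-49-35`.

r(#18)→49 and e(#5)→23: differences scale by 2, so n = 2·pos + 13. Each letter becomes 2×(its alphabet position, a=1..z=26) + 13.
Reversing it on 51-29-15-49-35: 51→(51−13)÷2=19=s, 29→(29−13)÷2=8=h, 15→(15−13)÷2=1=a, 49→(49−13)÷2=18=r, 35→(35−13)÷2=11=k.

shark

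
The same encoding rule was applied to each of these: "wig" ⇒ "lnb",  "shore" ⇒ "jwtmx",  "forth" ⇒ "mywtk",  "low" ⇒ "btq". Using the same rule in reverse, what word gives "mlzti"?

dough

The word is reversed, then every letter is shifted forward by 5.
Reversing it on mlzti: shift back: m−5=h, l−5=g, z−5=u, t−5=o, i−5=d → hguod; then reverse → dough.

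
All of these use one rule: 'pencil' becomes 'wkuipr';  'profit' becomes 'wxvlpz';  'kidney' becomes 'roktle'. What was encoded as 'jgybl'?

carve

Shifts by position in pencil: pos 0: p→w (+7), pos 1: e→k (+6), pos 2: n→u (+7), pos 3: c→i (+6) — repeating every 2. The shifts repeat in a cycle of length 2: positions 0,1,… shift by +7, +6, then the pattern repeats.
Reversing it on jgybl: j−7=c, g−6=a, y−7=r, b−6=v, l−7=e.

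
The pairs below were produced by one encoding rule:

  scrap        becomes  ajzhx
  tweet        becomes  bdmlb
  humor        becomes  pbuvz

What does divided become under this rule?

Shifts by position in scrap: pos 0: s→a (+8), pos 1: c→j (+7), pos 2: r→z (+8), pos 3: a→h (+7) — repeating every 2. The shifts repeat in a cycle of length 2: positions 0,1,… shift by +8, +7, then the pattern repeats.
For divided: d+8=l, i+7=p, v+8=d, i+7=p, d+8=l, e+7=l, d+8=l.

lpdplll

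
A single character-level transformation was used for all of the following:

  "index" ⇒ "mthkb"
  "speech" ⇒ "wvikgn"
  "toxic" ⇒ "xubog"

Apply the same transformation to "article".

exxogri

Shifts by position in index: pos 0: i→m (+4), pos 1: n→t (+6), pos 2: d→h (+4), pos 3: e→k (+6) — repeating every 2. A repeating key of period 2 is used — shifts +4, +6 over and over.
For article: a+4=e, r+6=x, t+4=x, i+6=o, c+4=g, l+6=r, e+4=i.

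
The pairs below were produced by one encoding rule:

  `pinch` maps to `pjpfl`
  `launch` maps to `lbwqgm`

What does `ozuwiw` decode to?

oyster

In pinch: p→p is +0, i→j is +1, n→p is +2, c→f is +3 — the shift increases by 1 each position. Each letter shifts forward by its position index (0, 1, 2, …) — the shift grows by one for each successive letter.
Reversing it on ozuwiw: o−0=o, z−1=y, u−2=s, w−3=t, i−4=e, w−5=r.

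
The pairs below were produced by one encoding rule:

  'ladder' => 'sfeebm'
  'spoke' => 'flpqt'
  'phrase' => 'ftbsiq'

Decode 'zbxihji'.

highway

The output letters match the input read backwards, each shifted +1: ladder reversed is reddal. Read the word backwards and shift each letter +1.
Undoing it on zbxihji: shift back: z−1=y, b−1=a, x−1=w, i−1=h, h−1=g, j−1=i, i−1=h → yawhgih; then reverse → highway.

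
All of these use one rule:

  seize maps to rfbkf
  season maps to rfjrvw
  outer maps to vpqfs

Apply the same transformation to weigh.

nfbdc

s(18)→r(17) and e(4)→f(5) fit y≡25x+9 (mod 26); the inverse of 25 mod 26 is 25. Treating letters as 0–25, the rule is x ↦ 25x + 9 (mod 26).
For weigh: w(22)→25·22+9≡13=n; e(4)→25·4+9≡5=f; i(8)→25·8+9≡1=b; g(6)→25·6+9≡3=d; h(7)→25·7+9≡2=c (all mod 26).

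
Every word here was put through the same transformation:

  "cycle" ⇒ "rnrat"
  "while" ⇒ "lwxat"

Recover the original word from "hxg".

sir

Compare letters: c→r is +15, y→n is +15, c→r is +15 — a constant shift. It's a constant shift of +15 (ROT15).
Undoing it on hxg: h−15=s, x−15=i, g−15=r.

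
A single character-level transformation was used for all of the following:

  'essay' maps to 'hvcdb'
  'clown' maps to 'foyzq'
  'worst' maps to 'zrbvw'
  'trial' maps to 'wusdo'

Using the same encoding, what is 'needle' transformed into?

Shifts by position in essay: pos 0: e→h (+3), pos 1: s→v (+3), pos 2: s→c (+10), pos 3: a→d (+3), pos 4: y→b (+3) — repeating every 3. A repeating key of period 3 is used — shifts +3, +3, +10 over and over.
For needle: n+3=q, e+3=h, e+10=o, d+3=g, l+3=o, e+10=o.

qhogoo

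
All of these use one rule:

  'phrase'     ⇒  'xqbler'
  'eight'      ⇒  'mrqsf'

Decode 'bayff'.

In phrase: p→x is +8, h→q is +9, r→b is +10, a→l is +11 — the shift increases by 1 each position. The shift increases by 1 at each position, starting from +8: 8, 9, 10, ….
Undoing it on bayff: b−8=t, a−9=r, y−10=o, f−11=u, f−12=t.

trout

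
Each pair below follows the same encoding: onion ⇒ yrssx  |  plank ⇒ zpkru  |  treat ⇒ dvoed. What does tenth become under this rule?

Shifts by position in onion: pos 0: o→y (+10), pos 1: n→r (+4), pos 2: i→s (+10), pos 3: o→s (+4) — repeating every 2. The shifts repeat in a cycle of length 2: positions 0,1,… shift by +10, +4, then the pattern repeats.
Applying it to tenth: t+10=d, e+4=i, n+10=x, t+4=x, h+10=r.

dixxr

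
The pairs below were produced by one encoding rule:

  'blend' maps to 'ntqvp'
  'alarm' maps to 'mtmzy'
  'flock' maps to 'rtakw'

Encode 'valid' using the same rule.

Shifts by position in blend: pos 0: b→n (+12), pos 1: l→t (+8), pos 2: e→q (+12), pos 3: n→v (+8) — repeating every 2. It's a Vigenère-style cipher with numeric key [12,8]: position i shifts by key[i mod 2].
On valid: v+12=h, a+8=i, l+12=x, i+8=q, d+12=p.

hixqp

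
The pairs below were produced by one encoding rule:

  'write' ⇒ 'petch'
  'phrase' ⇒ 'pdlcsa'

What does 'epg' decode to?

The output letters match the input read backwards, each shifted +11: write reversed is etirw. The word is reversed, then every letter is shifted forward by 11.
Decoding epg: shift back: e−11=t, p−11=e, g−11=v → tev; then reverse → vet.

vet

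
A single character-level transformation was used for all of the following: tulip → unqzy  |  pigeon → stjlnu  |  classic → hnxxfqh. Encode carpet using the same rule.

Read the word backwards and shift each letter +5.
On carpet: reverse → teprac; then shift: t+5=y, e+5=j, p+5=u, r+5=w, a+5=f, c+5=h.

yjuwfh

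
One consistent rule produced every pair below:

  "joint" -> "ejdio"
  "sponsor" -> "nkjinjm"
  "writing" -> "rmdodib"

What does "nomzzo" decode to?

Compare letters: j→e is +21, o→j is +21, i→d is +21 — a constant shift. Each letter is shifted forward by 21 in the alphabet (a Caesar shift of +21).
Decoding nomzzo: n−21=s, o−21=t, m−21=r, z−21=e, z−21=e, o−21=t.

street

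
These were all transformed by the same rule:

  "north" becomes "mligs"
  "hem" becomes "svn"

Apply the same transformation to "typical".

gbkrxzo

This is the alphabet-reversal cipher (Atbash): a becomes z, b becomes y, etc.
For typical: t↔g, y↔b, p↔k, i↔r, c↔x, a↔z, l↔o.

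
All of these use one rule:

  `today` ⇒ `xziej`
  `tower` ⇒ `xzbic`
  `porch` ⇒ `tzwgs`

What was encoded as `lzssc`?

A repeating key of period 3 is used — shifts +4, +11, +5 over and over.
Undoing it on lzssc: l−4=h, z−11=o, s−5=n, s−4=o, c−11=r.

honor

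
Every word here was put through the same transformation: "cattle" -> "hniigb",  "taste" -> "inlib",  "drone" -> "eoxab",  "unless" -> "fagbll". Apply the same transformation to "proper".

uoxubo

c(2)→h(7) and a(0)→n(13) fit y≡23x+13 (mod 26); the inverse of 23 mod 26 is 17. Treating letters as 0–25, the rule is x ↦ 23x + 13 (mod 26).
On proper: p(15)→23·15+13≡20=u; r(17)→23·17+13≡14=o; o(14)→23·14+13≡23=x; p(15)→23·15+13≡20=u; e(4)→23·4+13≡1=b; r(17)→23·17+13≡14=o (all mod 26).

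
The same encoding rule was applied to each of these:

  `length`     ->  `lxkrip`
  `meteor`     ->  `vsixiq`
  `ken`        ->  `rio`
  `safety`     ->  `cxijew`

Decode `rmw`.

sin

The output letters match the input read backwards, each shifted +4: length reversed is htgnel. The word is reversed, then every letter is shifted forward by 4.
Reversing it on rmw: shift back: r−4=n, m−4=i, w−4=s → nis; then reverse → sin.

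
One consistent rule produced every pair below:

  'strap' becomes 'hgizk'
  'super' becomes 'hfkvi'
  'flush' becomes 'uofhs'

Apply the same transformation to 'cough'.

Each pair mirrors across the alphabet (s↔h, t↔g, r↔i): positions sum to 25. Each letter is replaced by its mirror in the alphabet: a↔z, b↔y, c↔x, and so on (the Atbash cipher).
Applying it to cough: c↔x, o↔l, u↔f, g↔t, h↔s.

xlfts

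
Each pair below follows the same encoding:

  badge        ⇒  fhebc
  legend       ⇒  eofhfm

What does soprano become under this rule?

Two steps: reverse the string, then apply a Caesar shift of +1.
Applying it to soprano: reverse → onarpos; then shift: o+1=p, n+1=o, a+1=b, r+1=s, p+1=q, o+1=p, s+1=t.

pobsqpt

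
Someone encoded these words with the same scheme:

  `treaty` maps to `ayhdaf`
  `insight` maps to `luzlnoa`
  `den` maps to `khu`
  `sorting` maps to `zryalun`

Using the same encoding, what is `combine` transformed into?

The shift depends on letter class: consonant t→a is +7, but vowel e→h is +3. Vowels shift forward by 3 and consonants shift forward by 7.
For combine: c(cons)+7=j, o(vowel)+3=r, m(cons)+7=t, b(cons)+7=i, i(vowel)+3=l, n(cons)+7=u, e(vowel)+3=h.

jrtiluh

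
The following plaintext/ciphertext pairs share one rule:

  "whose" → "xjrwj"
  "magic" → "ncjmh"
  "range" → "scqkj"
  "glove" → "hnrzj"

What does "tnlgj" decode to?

slice

Letter i (0-indexed) is shifted by i+1, so successive shifts are 1, 2, 3, ….
Decoding tnlgj: t−1=s, n−2=l, l−3=i, g−4=c, j−5=e.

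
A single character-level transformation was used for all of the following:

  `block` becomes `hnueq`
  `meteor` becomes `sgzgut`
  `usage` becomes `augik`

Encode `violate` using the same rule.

The shifts repeat in a cycle of length 2: positions 0,1,… shift by +6, +2, then the pattern repeats.
Applying it to violate: v+6=b, i+2=k, o+6=u, l+2=n, a+6=g, t+2=v, e+6=k.

bkungvk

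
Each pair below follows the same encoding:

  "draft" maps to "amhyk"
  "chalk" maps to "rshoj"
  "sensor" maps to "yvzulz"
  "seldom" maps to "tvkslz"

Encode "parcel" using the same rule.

sljyhw

The word is reversed, then every letter is shifted forward by 7.
For parcel: reverse → lecrap; then shift: l+7=s, e+7=l, c+7=j, r+7=y, a+7=h, p+7=w.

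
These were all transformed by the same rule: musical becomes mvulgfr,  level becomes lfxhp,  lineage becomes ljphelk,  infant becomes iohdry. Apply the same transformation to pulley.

pvnoid

Each letter shifts forward by its position index (0, 1, 2, …) — the shift grows by one for each successive letter.
For pulley: p+0=p, u+1=v, l+2=n, l+3=o, e+4=i, y+5=d.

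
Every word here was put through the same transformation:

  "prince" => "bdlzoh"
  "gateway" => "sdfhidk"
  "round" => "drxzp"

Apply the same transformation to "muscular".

yxeoxxdd

Two shifts are in play — +3 for a/e/i/o/u, +12 for every other letter.
For muscular: m(cons)+12=y, u(vowel)+3=x, s(cons)+12=e, c(cons)+12=o, u(vowel)+3=x, l(cons)+12=x, a(vowel)+3=d, r(cons)+12=d.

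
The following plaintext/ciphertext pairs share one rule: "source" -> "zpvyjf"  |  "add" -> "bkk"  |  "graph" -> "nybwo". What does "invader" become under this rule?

The shift depends on letter class: consonant s→z is +7, but vowel o→p is +1. Vowels shift forward by 1 and consonants shift forward by 7.
On invader: i(vowel)+1=j, n(cons)+7=u, v(cons)+7=c, a(vowel)+1=b, d(cons)+7=k, e(vowel)+1=f, r(cons)+7=y.

jucbkfy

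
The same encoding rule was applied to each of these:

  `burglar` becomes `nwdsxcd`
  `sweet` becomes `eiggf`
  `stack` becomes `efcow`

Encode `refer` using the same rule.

dgrgd

The shift depends on letter class: consonant b→n is +12, but vowel u→w is +2. The rule splits by letter class: vowels +2, consonants +12.
On refer: r(cons)+12=d, e(vowel)+2=g, f(cons)+12=r, e(vowel)+2=g, r(cons)+12=d.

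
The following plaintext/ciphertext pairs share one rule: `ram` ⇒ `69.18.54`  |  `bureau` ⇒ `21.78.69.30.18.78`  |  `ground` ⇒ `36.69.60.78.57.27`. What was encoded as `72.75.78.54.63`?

stump

r(#18)→69 and a(#1)→18: differences scale by 3, so n = 3·pos + 15. With a=1..z=26, the number is 3·pos + 15.
Decoding 72.75.78.54.63: 72→(72−15)÷3=19=s, 75→(75−15)÷3=20=t, 78→(78−15)÷3=21=u, 54→(54−15)÷3=13=m, 63→(63−15)÷3=16=p.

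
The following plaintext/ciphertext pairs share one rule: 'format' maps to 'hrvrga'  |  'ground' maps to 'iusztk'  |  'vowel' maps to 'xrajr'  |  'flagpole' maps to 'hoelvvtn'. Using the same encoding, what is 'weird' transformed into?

yhmwj

In format: f→h is +2, o→r is +3, r→v is +4, m→r is +5 — the shift increases by 1 each position. Letter i (0-indexed) is shifted by i+2, so successive shifts are 2, 3, 4, ….
Applying it to weird: w+2=y, e+3=h, i+4=m, r+5=w, d+6=j.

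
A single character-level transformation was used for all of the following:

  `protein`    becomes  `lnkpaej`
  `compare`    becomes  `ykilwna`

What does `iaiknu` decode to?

Compare letters: p→l is +22, r→n is +22, o→k is +22 — a constant shift. Each letter is shifted forward by 22 in the alphabet (a Caesar shift of +22).
Decoding iaiknu: i−22=m, a−22=e, i−22=m, k−22=o, n−22=r, u−22=y.

memory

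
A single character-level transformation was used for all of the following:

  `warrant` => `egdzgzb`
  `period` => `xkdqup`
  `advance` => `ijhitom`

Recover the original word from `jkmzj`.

It's a Vigenère-style cipher with numeric key [8,6,12]: position i shifts by key[i mod 3].
Undoing it on jkmzj: j−8=b, k−6=e, m−12=a, z−8=r, j−6=d.

beard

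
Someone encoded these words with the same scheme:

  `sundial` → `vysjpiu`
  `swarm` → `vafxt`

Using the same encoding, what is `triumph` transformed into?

In sundial: s→v is +3, u→y is +4, n→s is +5, d→j is +6 — the shift increases by 1 each position. Each letter shifts forward by (position + 3), i.e. 3, 4, 5, … — the shift grows by one for each successive letter.
For triumph: t+3=w, r+4=v, i+5=n, u+6=a, m+7=t, p+8=x, h+9=q.

wvnatxq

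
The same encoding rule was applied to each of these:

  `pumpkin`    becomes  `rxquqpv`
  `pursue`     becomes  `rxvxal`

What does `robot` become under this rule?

In pumpkin: p→r is +2, u→x is +3, m→q is +4, p→u is +5 — the shift increases by 1 each position. The shift increases by 1 at each position, starting from +2: 2, 3, 4, ….
For robot: r+2=t, o+3=r, b+4=f, o+5=t, t+6=z.

trftz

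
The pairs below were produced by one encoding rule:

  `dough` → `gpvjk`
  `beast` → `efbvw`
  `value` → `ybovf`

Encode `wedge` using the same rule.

zfgjf

The shift depends on letter class: consonant d→g is +3, but vowel o→p is +1. Vowels shift forward by 1 and consonants shift forward by 3.
For wedge: w(cons)+3=z, e(vowel)+1=f, d(cons)+3=g, g(cons)+3=j, e(vowel)+1=f.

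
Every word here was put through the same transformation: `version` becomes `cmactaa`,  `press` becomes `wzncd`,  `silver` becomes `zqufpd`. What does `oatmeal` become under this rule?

vicwpmy

In version: v→c is +7, e→m is +8, r→a is +9, s→c is +10 — the shift increases by 1 each position. Letter i (0-indexed) is shifted by i+7, so successive shifts are 7, 8, 9, ….
For oatmeal: o+7=v, a+8=i, t+9=c, m+10=w, e+11=p, a+12=m, l+13=y.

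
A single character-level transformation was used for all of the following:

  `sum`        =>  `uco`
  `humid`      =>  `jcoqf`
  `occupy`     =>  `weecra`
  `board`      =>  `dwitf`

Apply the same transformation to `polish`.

The shift depends on letter class: consonant s→u is +2, but vowel u→c is +8. Two shifts are in play — +8 for a/e/i/o/u, +2 for every other letter.
On polish: p(cons)+2=r, o(vowel)+8=w, l(cons)+2=n, i(vowel)+8=q, s(cons)+2=u, h(cons)+2=j.

rwnquj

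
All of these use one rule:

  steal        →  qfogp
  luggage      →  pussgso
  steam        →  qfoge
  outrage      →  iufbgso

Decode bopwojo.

relieve

s(18)→q(16) and t(19)→f(5) fit y≡15x+6 (mod 26); the inverse of 15 mod 26 is 7. This is an affine cipher: with a=0,…,z=25, each position x becomes (15x+6) mod 26.
Reversing it on bopwojo: b(1)→7·(1−6)≡17=r; o(14)→7·(14−6)≡4=e; p(15)→7·(15−6)≡11=l; w(22)→7·(22−6)≡8=i; o(14)→7·(14−6)≡4=e; j(9)→7·(9−6)≡21=v; o(14)→7·(14−6)≡4=e (all mod 26).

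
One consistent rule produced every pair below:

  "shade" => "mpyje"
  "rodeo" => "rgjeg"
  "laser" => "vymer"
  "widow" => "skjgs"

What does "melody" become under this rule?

qevgji

s(18)→m(12) and h(7)→p(15) fit y≡21x+24 (mod 26); the inverse of 21 mod 26 is 5. This is an affine cipher: with a=0,…,z=25, each position x becomes (21x+24) mod 26.
For melody: m(12)→21·12+24≡16=q; e(4)→21·4+24≡4=e; l(11)→21·11+24≡21=v; o(14)→21·14+24≡6=g; d(3)→21·3+24≡9=j; y(24)→21·24+24≡8=i (all mod 26).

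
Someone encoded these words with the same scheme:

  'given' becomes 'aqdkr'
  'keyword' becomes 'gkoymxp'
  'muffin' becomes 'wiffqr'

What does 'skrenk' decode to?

senate

g(6)→a(0) and i(8)→q(16) fit y≡21x+4 (mod 26); the inverse of 21 mod 26 is 5. Treating letters as 0–25, the rule is x ↦ 21x + 4 (mod 26).
Decoding skrenk: s(18)→5·(18−4)≡18=s; k(10)→5·(10−4)≡4=e; r(17)→5·(17−4)≡13=n; e(4)→5·(4−4)≡0=a; n(13)→5·(13−4)≡19=t; k(10)→5·(10−4)≡4=e (all mod 26).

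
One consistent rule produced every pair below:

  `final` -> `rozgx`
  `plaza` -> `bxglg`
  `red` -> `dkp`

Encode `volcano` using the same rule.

The shift depends on letter class: consonant f→r is +12, but vowel i→o is +6. Two shifts are in play — +6 for a/e/i/o/u, +12 for every other letter.
For volcano: v(cons)+12=h, o(vowel)+6=u, l(cons)+12=x, c(cons)+12=o, a(vowel)+6=g, n(cons)+12=z, o(vowel)+6=u.

huxogzu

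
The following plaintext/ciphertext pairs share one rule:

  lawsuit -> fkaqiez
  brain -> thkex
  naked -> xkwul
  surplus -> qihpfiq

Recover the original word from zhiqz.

l(11)→f(5) and a(0)→k(10) fit y≡9x+10 (mod 26); the inverse of 9 mod 26 is 3. This is an affine cipher: with a=0,…,z=25, each position x becomes (9x+10) mod 26.
Reversing it on zhiqz: z(25)→3·(25−10)≡19=t; h(7)→3·(7−10)≡17=r; i(8)→3·(8−10)≡20=u; q(16)→3·(16−10)≡18=s; z(25)→3·(25−10)≡19=t (all mod 26).

trust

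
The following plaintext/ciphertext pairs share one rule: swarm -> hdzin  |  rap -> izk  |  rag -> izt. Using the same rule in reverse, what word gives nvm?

men

Each pair mirrors across the alphabet (s↔h, w↔d, a↔z): positions sum to 25. Letters are reflected about the middle of the alphabet (position → 25−position): Atbash.
Reversing it on nvm: n↔m, v↔e, m↔n.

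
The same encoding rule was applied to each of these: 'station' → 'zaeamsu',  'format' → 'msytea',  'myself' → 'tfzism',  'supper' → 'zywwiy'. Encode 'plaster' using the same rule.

wsezaiy

The shift depends on letter class: consonant s→z is +7, but vowel a→e is +4. Two shifts are in play — +4 for a/e/i/o/u, +7 for every other letter.
On plaster: p(cons)+7=w, l(cons)+7=s, a(vowel)+4=e, s(cons)+7=z, t(cons)+7=a, e(vowel)+4=i, r(cons)+7=y.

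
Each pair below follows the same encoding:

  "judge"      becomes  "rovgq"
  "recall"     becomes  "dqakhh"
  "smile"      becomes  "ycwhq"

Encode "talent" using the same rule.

j(9)→r(17) and u(20)→o(14) fit y≡21x+10 (mod 26); the inverse of 21 mod 26 is 5. Each letter's alphabet position (a=0..z=25) is mapped through 21·x+10 mod 26 — an affine cipher.
Applying it to talent: t(19)→21·19+10≡19=t; a(0)→21·0+10≡10=k; l(11)→21·11+10≡7=h; e(4)→21·4+10≡16=q; n(13)→21·13+10≡23=x; t(19)→21·19+10≡19=t (all mod 26).

tkhqxt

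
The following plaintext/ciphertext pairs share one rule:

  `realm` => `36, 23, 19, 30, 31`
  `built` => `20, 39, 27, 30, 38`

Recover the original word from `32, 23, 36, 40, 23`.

r is letter #18 and maps to 36: an offset of 18. Each letter is replaced by its alphabet position (a=1..z=26) + 18.
Undoing it on 32, 23, 36, 40, 23: 32→(32−18)÷1=14=n, 23→(23−18)÷1=5=e, 36→(36−18)÷1=18=r, 40→(40−18)÷1=22=v, 23→(23−18)÷1=5=e.

nerve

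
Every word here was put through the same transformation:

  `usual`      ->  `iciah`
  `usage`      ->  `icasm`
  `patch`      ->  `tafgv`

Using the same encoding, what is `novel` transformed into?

u(20)→i(8) and s(18)→c(2) fit y≡3x+0 (mod 26); the inverse of 3 mod 26 is 9. Each letter's alphabet position (a=0..z=25) is mapped through 3·x+0 mod 26 — an affine cipher.
For novel: n(13)→3·13+0≡13=n; o(14)→3·14+0≡16=q; v(21)→3·21+0≡11=l; e(4)→3·4+0≡12=m; l(11)→3·11+0≡7=h (all mod 26).

nqlmh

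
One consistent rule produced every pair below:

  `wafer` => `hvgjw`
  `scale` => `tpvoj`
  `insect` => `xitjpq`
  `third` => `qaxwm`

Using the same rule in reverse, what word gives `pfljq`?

comet

w(22)→h(7) and a(0)→v(21) fit y≡23x+21 (mod 26); the inverse of 23 mod 26 is 17. This is an affine cipher: with a=0,…,z=25, each position x becomes (23x+21) mod 26.
Reversing it on pfljq: p(15)→17·(15−21)≡2=c; f(5)→17·(5−21)≡14=o; l(11)→17·(11−21)≡12=m; j(9)→17·(9−21)≡4=e; q(16)→17·(16−21)≡19=t (all mod 26).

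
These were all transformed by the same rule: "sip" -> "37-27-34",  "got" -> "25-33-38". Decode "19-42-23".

s is letter #19 and maps to 37: an offset of 18. The number is (letter's place in the alphabet, a=1) + 18.
Reversing it on 19-42-23: 19→(19−18)÷1=1=a, 42→(42−18)÷1=24=x, 23→(23−18)÷1=5=e.

axe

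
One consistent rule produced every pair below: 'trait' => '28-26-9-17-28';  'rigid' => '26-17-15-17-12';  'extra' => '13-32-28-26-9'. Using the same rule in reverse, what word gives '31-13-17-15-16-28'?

weight

t is letter #20 and maps to 28: an offset of 8. The number is (letter's place in the alphabet, a=1) + 8.
Undoing it on 31-13-17-15-16-28: 31→(31−8)÷1=23=w, 13→(13−8)÷1=5=e, 17→(17−8)÷1=9=i, 15→(15−8)÷1=7=g, 16→(16−8)÷1=8=h, 28→(28−8)÷1=20=t.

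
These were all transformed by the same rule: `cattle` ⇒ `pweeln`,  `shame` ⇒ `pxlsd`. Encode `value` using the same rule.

pfwlg

The output letters match the input read backwards, each shifted +11: cattle reversed is elttac. Read the word backwards and shift each letter +11.
Applying it to value: reverse → eulav; then shift: e+11=p, u+11=f, l+11=w, a+11=l, v+11=g.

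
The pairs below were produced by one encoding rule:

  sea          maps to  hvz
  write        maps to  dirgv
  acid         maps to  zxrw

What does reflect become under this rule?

ivuovxg

This is the alphabet-reversal cipher (Atbash): a becomes z, b becomes y, etc.
For reflect: r↔i, e↔v, f↔u, l↔o, e↔v, c↔x, t↔g.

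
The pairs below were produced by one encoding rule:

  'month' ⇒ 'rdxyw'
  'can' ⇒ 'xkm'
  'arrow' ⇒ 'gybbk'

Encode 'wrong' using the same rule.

qxybg

The output letters match the input read backwards, each shifted +10: month reversed is htnom. The word is reversed, then every letter is shifted forward by 10.
Applying it to wrong: reverse → gnorw; then shift: g+10=q, n+10=x, o+10=y, r+10=b, w+10=g.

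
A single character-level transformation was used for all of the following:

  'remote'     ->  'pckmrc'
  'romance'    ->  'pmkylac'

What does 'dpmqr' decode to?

Compare letters: r→p is +24, e→c is +24, m→k is +24 — a constant shift. It's a constant shift of +24 (ROT24).
Reversing it on dpmqr: d−24=f, p−24=r, m−24=o, q−24=s, r−24=t.

frost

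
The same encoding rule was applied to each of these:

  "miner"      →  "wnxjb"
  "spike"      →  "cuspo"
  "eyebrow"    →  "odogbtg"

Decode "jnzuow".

zipper

It's a Vigenère-style cipher with numeric key [10,5]: position i shifts by key[i mod 2].
Reversing it on jnzuow: j−10=z, n−5=i, z−10=p, u−5=p, o−10=e, w−5=r.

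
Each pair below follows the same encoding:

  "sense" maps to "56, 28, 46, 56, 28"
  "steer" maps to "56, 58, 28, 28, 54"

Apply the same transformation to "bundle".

With a=1..z=26, the number is 2·pos + 18.
On bundle: b=2→22, u=21→60, n=14→46, d=4→26, l=12→42, e=5→28.

22, 60, 46, 26, 42, 28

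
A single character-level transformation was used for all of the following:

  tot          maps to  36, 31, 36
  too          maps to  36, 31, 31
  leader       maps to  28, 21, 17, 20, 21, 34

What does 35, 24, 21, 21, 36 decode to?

sheet

t is letter #20 and maps to 36: an offset of 16. Each letter is replaced by its alphabet position (a=1..z=26) + 16.
Reversing it on 35, 24, 21, 21, 36: 35→(35−16)÷1=19=s, 24→(24−16)÷1=8=h, 21→(21−16)÷1=5=e, 21→(21−16)÷1=5=e, 36→(36−16)÷1=20=t.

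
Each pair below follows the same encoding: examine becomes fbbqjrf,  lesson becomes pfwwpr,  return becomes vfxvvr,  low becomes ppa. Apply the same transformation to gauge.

kbvkf

The shift depends on letter class: consonant x→b is +4, but vowel e→f is +1. The rule splits by letter class: vowels +1, consonants +4.
For gauge: g(cons)+4=k, a(vowel)+1=b, u(vowel)+1=v, g(cons)+4=k, e(vowel)+1=f.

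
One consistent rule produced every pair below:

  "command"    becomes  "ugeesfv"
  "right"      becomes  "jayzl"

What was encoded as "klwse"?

Each letter is shifted forward by 18 in the alphabet (a Caesar shift of +18).
Decoding klwse: k−18=s, l−18=t, w−18=e, s−18=a, e−18=m.

steam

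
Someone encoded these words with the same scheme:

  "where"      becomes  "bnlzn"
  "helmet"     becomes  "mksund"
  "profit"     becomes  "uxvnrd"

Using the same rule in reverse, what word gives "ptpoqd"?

The shift increases by 1 at each position, starting from +5: 5, 6, 7, ….
Decoding ptpoqd: p−5=k, t−6=n, p−7=i, o−8=g, q−9=h, d−10=t.

knight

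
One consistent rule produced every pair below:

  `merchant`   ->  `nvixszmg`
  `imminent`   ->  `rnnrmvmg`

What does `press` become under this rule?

kivhh

Each pair mirrors across the alphabet (m↔n, e↔v, r↔i): positions sum to 25. This is the alphabet-reversal cipher (Atbash): a becomes z, b becomes y, etc.
On press: p↔k, r↔i, e↔v, s↔h, s↔h.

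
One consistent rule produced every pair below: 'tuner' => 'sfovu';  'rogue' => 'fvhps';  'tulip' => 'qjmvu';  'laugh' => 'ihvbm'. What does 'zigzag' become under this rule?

hbahja

The output letters match the input read backwards, each shifted +1: tuner reversed is renut. Read the word backwards and shift each letter +1.
On zigzag: reverse → gazgiz; then shift: g+1=h, a+1=b, z+1=a, g+1=h, i+1=j, z+1=a.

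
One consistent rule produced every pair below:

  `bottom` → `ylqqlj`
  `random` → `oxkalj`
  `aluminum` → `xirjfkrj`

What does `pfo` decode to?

Each letter is shifted forward by 23 in the alphabet (a Caesar shift of +23).
Undoing it on pfo: p−23=s, f−23=i, o−23=r.

sir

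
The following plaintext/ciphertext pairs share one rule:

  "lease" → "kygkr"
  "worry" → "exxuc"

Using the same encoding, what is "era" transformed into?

gxk

The output letters match the input read backwards, each shifted +6: lease reversed is esael. Read the word backwards and shift each letter +6.
Applying it to era: reverse → are; then shift: a+6=g, r+6=x, e+6=k.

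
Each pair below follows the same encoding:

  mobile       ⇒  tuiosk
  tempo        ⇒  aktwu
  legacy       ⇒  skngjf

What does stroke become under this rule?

The shift depends on letter class: consonant m→t is +7, but vowel o→u is +6. The rule splits by letter class: vowels +6, consonants +7.
For stroke: s(cons)+7=z, t(cons)+7=a, r(cons)+7=y, o(vowel)+6=u, k(cons)+7=r, e(vowel)+6=k.

zayurk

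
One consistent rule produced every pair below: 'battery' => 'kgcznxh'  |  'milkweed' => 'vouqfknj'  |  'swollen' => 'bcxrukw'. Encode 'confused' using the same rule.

Shifts by position in battery: pos 0: b→k (+9), pos 1: a→g (+6), pos 2: t→c (+9), pos 3: t→z (+6) — repeating every 2. The shifts repeat in a cycle of length 2: positions 0,1,… shift by +9, +6, then the pattern repeats.
On confused: c+9=l, o+6=u, n+9=w, f+6=l, u+9=d, s+6=y, e+9=n, d+6=j.

luwldynj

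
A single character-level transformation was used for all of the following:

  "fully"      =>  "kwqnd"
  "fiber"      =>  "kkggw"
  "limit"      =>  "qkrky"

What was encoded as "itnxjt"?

driver

Shifts by position in fully: pos 0: f→k (+5), pos 1: u→w (+2), pos 2: l→q (+5), pos 3: l→n (+2) — repeating every 2. A repeating key of period 2 is used — shifts +5, +2 over and over.
Decoding itnxjt: i−5=d, t−2=r, n−5=i, x−2=v, j−5=e, t−2=r.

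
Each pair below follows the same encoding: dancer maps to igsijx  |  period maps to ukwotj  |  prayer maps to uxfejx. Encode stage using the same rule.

Shifts by position in dancer: pos 0: d→i (+5), pos 1: a→g (+6), pos 2: n→s (+5), pos 3: c→i (+6) — repeating every 2. A repeating key of period 2 is used — shifts +5, +6 over and over.
On stage: s+5=x, t+6=z, a+5=f, g+6=m, e+5=j.

xzfmj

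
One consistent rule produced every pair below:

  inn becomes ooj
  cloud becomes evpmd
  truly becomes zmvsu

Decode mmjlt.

The output letters match the input read backwards, each shifted +1: inn reversed is nni. Two steps: reverse the string, then apply a Caesar shift of +1.
Decoding mmjlt: shift back: m−1=l, m−1=l, j−1=i, l−1=k, t−1=s → lliks; then reverse → skill.

skill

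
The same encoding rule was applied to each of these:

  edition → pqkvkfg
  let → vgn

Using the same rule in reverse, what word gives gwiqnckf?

dialogue

Read the word backwards and shift each letter +2.
Decoding gwiqnckf: shift back: g−2=e, w−2=u, i−2=g, q−2=o, n−2=l, c−2=a, k−2=i, f−2=d → eugolaid; then reverse → dialogue.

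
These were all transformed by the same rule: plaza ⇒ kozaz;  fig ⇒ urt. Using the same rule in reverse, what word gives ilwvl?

rodeo

Each pair mirrors across the alphabet (p↔k, l↔o, a↔z): positions sum to 25. Letters are reflected about the middle of the alphabet (position → 25−position): Atbash.
Decoding ilwvl: i↔r, l↔o, w↔d, v↔e, l↔o.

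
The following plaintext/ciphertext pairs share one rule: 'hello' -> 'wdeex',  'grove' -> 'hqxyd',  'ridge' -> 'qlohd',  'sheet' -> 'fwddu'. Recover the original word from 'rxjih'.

young

Each letter's alphabet position (a=0..z=25) is mapped through 15·x+21 mod 26 — an affine cipher.
Decoding rxjih: r(17)→7·(17−21)≡24=y; x(23)→7·(23−21)≡14=o; j(9)→7·(9−21)≡20=u; i(8)→7·(8−21)≡13=n; h(7)→7·(7−21)≡6=g (all mod 26).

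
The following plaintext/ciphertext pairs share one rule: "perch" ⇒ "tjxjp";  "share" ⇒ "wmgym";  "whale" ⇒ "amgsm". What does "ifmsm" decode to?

In perch: p→t is +4, e→j is +5, r→x is +6, c→j is +7 — the shift increases by 1 each position. Each letter shifts forward by (position + 4), i.e. 4, 5, 6, … — the shift grows by one for each successive letter.
Reversing it on ifmsm: i−4=e, f−5=a, m−6=g, s−7=l, m−8=e.

eagle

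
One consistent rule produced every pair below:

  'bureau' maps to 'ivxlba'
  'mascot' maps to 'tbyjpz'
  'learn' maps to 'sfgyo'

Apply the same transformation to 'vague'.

Shifts by position in bureau: pos 0: b→i (+7), pos 1: u→v (+1), pos 2: r→x (+6), pos 3: e→l (+7), pos 4: a→b (+1), pos 5: u→a (+6) — repeating every 3. The shifts repeat in a cycle of length 3: positions 0,1,… shift by +7, +1, +6, then the pattern repeats.
Applying it to vague: v+7=c, a+1=b, g+6=m, u+7=b, e+1=f.

cbmbf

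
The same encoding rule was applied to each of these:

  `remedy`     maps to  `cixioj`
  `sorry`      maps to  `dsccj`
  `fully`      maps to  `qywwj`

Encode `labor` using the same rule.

wemsc

Vowels shift forward by 4 and consonants shift forward by 11.
Applying it to labor: l(cons)+11=w, a(vowel)+4=e, b(cons)+11=m, o(vowel)+4=s, r(cons)+11=c.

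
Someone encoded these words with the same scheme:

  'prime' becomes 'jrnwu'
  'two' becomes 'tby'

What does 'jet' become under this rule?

yjo

The output letters match the input read backwards, each shifted +5: prime reversed is emirp. Read the word backwards and shift each letter +5.
On jet: reverse → tej; then shift: t+5=y, e+5=j, j+5=o.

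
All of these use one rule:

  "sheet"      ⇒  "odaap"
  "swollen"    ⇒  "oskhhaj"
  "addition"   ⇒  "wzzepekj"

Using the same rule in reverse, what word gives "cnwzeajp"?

gradient

It's a constant shift of +22 (ROT22).
Reversing it on cnwzeajp: c−22=g, n−22=r, w−22=a, z−22=d, e−22=i, a−22=e, j−22=n, p−22=t.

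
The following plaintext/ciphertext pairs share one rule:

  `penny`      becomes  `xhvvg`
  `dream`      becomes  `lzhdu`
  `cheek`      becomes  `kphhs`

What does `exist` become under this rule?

hflab

The shift depends on letter class: consonant p→x is +8, but vowel e→h is +3. The rule splits by letter class: vowels +3, consonants +8.
For exist: e(vowel)+3=h, x(cons)+8=f, i(vowel)+3=l, s(cons)+8=a, t(cons)+8=b.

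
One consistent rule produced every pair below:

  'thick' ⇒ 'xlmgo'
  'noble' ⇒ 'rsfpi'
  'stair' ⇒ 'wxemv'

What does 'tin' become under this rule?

xmr

Compare letters: t→x is +4, h→l is +4, i→m is +4 — a constant shift. This is a Caesar cipher with shift 4.
For tin: t+4=x, i+4=m, n+4=r.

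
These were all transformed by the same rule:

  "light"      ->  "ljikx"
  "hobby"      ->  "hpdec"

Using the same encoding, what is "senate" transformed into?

In light: l→l is +0, i→j is +1, g→i is +2, h→k is +3 — the shift increases by 1 each position. The shift increases by 1 at each position, starting from +0: 0, 1, 2, ….
On senate: s+0=s, e+1=f, n+2=p, a+3=d, t+4=x, e+5=j.

sfpdxj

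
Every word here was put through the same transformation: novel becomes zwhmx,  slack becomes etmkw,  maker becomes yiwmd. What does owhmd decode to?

cover

Shifts by position in novel: pos 0: n→z (+12), pos 1: o→w (+8), pos 2: v→h (+12), pos 3: e→m (+8) — repeating every 2. A repeating key of period 2 is used — shifts +12, +8 over and over.
Decoding owhmd: o−12=c, w−8=o, h−12=v, m−8=e, d−12=r.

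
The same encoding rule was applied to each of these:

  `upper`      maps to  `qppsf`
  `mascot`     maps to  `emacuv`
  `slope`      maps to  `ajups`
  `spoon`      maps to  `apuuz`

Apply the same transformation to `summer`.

u(20)→q(16) and p(15)→p(15) fit y≡21x+12 (mod 26); the inverse of 21 mod 26 is 5. Treating letters as 0–25, the rule is x ↦ 21x + 12 (mod 26).
On summer: s(18)→21·18+12≡0=a; u(20)→21·20+12≡16=q; m(12)→21·12+12≡4=e; m(12)→21·12+12≡4=e; e(4)→21·4+12≡18=s; r(17)→21·17+12≡5=f (all mod 26).

aqeesf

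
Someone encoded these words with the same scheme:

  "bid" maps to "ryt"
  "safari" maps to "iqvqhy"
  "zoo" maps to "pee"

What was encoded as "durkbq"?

Compare letters: b→r is +16, i→y is +16, d→t is +16 — a constant shift. Every letter moves 16 places later in the alphabet, wrapping around z→a.
Undoing it on durkbq: d−16=n, u−16=e, r−16=b, k−16=u, b−16=l, q−16=a.

nebula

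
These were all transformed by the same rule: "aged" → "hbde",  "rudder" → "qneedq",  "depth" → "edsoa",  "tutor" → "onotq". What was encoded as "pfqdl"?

screw

Each letter's alphabet position (a=0..z=25) is mapped through 25·x+7 mod 26 — an affine cipher.
Reversing it on pfqdl: p(15)→25·(15−7)≡18=s; f(5)→25·(5−7)≡2=c; q(16)→25·(16−7)≡17=r; d(3)→25·(3−7)≡4=e; l(11)→25·(11−7)≡22=w (all mod 26).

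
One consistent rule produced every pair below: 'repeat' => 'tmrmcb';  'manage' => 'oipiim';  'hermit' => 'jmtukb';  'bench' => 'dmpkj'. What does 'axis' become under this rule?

cfka

Shifts by position in repeat: pos 0: r→t (+2), pos 1: e→m (+8), pos 2: p→r (+2), pos 3: e→m (+8) — repeating every 2. It's a Vigenère-style cipher with numeric key [2,8]: position i shifts by key[i mod 2].
For axis: a+2=c, x+8=f, i+2=k, s+8=a.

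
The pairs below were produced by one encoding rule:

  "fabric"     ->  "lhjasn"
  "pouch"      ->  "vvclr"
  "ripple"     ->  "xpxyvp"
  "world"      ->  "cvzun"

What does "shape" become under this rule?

In fabric: f→l is +6, a→h is +7, b→j is +8, r→a is +9 — the shift increases by 1 each position. Each letter shifts forward by (position + 6), i.e. 6, 7, 8, … — the shift grows by one for each successive letter.
Applying it to shape: s+6=y, h+7=o, a+8=i, p+9=y, e+10=o.

yoiyo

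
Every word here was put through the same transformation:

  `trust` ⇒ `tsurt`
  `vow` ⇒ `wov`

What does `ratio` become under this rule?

oitar

The output letters match the input read backwards: trust reversed is tsurt. It's just the letters in reverse order.
For ratio: reverse → oitar.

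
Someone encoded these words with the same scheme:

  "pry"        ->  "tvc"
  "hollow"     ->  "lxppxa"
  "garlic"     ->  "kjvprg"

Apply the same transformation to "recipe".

The rule splits by letter class: vowels +9, consonants +4.
Applying it to recipe: r(cons)+4=v, e(vowel)+9=n, c(cons)+4=g, i(vowel)+9=r, p(cons)+4=t, e(vowel)+9=n.

vngrtn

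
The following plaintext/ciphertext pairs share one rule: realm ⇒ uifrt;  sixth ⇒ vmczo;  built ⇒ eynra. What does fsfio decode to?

coach

In realm: r→u is +3, e→i is +4, a→f is +5, l→r is +6 — the shift increases by 1 each position. The shift increases by 1 at each position, starting from +3: 3, 4, 5, ….
Reversing it on fsfio: f−3=c, s−4=o, f−5=a, i−6=c, o−7=h.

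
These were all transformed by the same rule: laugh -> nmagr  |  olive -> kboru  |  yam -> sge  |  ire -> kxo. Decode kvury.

slope

Two steps: reverse the string, then apply a Caesar shift of +6.
Reversing it on kvury: shift back: k−6=e, v−6=p, u−6=o, r−6=l, y−6=s → epols; then reverse → slope.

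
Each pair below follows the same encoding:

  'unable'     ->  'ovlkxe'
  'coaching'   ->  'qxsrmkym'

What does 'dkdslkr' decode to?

habitat

The output letters match the input read backwards, each shifted +10: unable reversed is elbanu. Two steps: reverse the string, then apply a Caesar shift of +10.
Reversing it on dkdslkr: shift back: d−10=t, k−10=a, d−10=t, s−10=i, l−10=b, k−10=a, r−10=h → tatibah; then reverse → habitat.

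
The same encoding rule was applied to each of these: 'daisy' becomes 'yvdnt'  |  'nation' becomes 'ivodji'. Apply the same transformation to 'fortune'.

ajmopiz

Each letter is shifted forward by 21 in the alphabet (a Caesar shift of +21).
Applying it to fortune: f+21=a, o+21=j, r+21=m, t+21=o, u+21=p, n+21=i, e+21=z.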